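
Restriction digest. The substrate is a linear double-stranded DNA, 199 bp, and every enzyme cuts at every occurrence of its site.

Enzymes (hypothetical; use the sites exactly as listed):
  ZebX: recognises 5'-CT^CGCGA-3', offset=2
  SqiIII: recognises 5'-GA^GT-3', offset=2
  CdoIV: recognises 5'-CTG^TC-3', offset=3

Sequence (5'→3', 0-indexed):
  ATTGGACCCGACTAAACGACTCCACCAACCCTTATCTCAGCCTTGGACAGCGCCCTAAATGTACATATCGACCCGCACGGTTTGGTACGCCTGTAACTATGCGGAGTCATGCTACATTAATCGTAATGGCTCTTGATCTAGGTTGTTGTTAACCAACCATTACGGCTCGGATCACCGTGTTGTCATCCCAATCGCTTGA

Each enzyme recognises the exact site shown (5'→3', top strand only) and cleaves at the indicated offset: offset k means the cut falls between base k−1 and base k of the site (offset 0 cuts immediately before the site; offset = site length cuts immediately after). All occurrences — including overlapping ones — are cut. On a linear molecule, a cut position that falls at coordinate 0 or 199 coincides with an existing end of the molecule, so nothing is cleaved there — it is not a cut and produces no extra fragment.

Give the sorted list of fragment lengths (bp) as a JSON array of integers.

[94,105]

Per-enzyme occurrences:
  ZebX (CTCGCGA, off=2): no sites
  SqiIII (GAGT, off=2): starts [103] → cuts [105]
  CdoIV (CTGTC, off=3): no sites

Pooled cuts: [105]

Fragments:
  [0,105): 105 bp
  [105,199): 94 bp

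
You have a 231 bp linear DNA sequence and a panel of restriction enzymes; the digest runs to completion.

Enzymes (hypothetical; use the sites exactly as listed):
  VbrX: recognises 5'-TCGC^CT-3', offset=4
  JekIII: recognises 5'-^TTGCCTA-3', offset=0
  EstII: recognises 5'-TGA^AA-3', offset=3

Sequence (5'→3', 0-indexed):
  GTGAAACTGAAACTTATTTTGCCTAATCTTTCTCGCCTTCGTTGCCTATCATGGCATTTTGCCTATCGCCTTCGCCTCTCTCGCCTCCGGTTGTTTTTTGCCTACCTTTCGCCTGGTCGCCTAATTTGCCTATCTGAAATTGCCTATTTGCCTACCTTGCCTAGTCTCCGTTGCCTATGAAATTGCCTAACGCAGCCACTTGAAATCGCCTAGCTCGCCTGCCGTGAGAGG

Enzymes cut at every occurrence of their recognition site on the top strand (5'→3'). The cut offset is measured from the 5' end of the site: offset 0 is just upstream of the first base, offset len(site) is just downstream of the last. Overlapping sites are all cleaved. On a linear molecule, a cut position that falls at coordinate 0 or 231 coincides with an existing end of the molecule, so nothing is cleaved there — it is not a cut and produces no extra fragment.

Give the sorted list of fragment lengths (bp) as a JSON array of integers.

[2,2,4,5,5,6,6,6,8,8,8,9,9,9,10,11,12,13,13,14,15,17,18,21]

Scan for sites:
  VbrX TCGCCT/4: at [32, 65, 71, 80, 108, 116, 205, 214] ⇒ [36, 69, 75, 84, 112, 120, 209, 218]
  JekIII TTGCCTA/0: at [18, 41, 58, 97, 125, 139, 147, 156, 170, 182] ⇒ [18, 41, 58, 97, 125, 139, 147, 156, 170, 182]
  EstII TGAAA/3: at [1, 7, 134, 177, 200] ⇒ [4, 10, 137, 180, 203]

Pooled cuts: [4, 10, 18, 36, 41, 58, 69, 75, 84, 97, 112, 120, 125, 137, 139, 147, 156, 170, 180, 182, 203, 209, 218]

Fragments:
  [0,4): 4 bp
  [4,10): 6 bp
  [10,18): 8 bp
  [18,36): 18 bp
  [36,41): 5 bp
  [41,58): 17 bp
  [58,69): 11 bp
  [69,75): 6 bp
  [75,84): 9 bp
  [84,97): 13 bp
  [97,112): 15 bp
  [112,120): 8 bp
  [120,125): 5 bp
  [125,137): 12 bp
  [137,139): 2 bp
  [139,147): 8 bp
  [147,156): 9 bp
  [156,170): 14 bp
  [170,180): 10 bp
  [180,182): 2 bp
  [182,203): 21 bp
  [203,209): 6 bp
  [209,218): 9 bp
  [218,231): 13 bp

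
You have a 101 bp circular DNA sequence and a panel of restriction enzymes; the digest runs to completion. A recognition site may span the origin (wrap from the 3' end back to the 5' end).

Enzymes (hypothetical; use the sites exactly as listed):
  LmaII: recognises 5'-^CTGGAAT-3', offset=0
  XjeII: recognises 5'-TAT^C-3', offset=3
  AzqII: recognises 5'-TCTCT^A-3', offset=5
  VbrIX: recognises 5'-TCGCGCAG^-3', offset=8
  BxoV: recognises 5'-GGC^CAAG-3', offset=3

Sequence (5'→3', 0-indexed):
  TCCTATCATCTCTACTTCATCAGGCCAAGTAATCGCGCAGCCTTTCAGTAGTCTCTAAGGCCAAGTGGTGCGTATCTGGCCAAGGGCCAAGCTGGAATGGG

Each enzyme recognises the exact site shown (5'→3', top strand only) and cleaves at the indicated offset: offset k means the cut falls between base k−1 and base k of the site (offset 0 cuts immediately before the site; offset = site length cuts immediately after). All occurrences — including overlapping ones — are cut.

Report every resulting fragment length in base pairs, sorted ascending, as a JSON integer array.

Site scan:
  LmaII CTGGAAT/0: at [91] ⇒ [91]
  XjeII TATC/3: at [3, 72] ⇒ [6, 75]
  AzqII TCTCTA/5: at [8, 51] ⇒ [13, 56]
  VbrIX TCGCGCAG/8: at [32] ⇒ [40]
  BxoV GGCCAAG/3: at [22, 58, 77, 84] ⇒ [25, 61, 80, 87]

All cut coordinates (distinct, sorted): [6, 13, 25, 40, 56, 61, 75, 80, 87, 91]

Fragment lengths:
  6→13: 7 bp
  13→25: 12 bp
  25→40: 15 bp
  40→56: 16 bp
  56→61: 5 bp
  61→75: 14 bp
  75→80: 5 bp
  80→87: 7 bp
  87→91: 4 bp
  91→6 (wrap): 101-91+6 = 16 bp

[4,5,5,7,7,12,14,15,16,16]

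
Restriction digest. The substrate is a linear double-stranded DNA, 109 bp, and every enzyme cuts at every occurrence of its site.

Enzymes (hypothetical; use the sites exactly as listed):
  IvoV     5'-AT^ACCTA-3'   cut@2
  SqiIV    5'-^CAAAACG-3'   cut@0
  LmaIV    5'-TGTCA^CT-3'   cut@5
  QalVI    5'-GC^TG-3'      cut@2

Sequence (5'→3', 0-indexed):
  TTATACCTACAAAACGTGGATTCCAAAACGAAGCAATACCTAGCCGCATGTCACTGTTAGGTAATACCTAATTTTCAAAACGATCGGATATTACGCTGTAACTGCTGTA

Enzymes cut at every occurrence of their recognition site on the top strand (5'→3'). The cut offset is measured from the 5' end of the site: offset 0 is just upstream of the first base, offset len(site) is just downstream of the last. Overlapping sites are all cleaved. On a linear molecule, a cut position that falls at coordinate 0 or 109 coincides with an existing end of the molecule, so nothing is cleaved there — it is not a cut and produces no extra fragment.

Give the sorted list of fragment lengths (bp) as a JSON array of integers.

Per-enzyme occurrences:
  IvoV ATACCTA/2: at [2, 35, 63] ⇒ [4, 37, 65]
  SqiIV CAAAACG/0: at [9, 23, 75] ⇒ [9, 23, 75]
  LmaIV TGTCACT/5: at [48] ⇒ [53]
  QalVI GCTG/2: at [94, 103] ⇒ [96, 105]

Pooled cuts: [4, 9, 23, 37, 53, 65, 75, 96, 105]

Fragments:
  [0,4): 4 bp
  [4,9): 5 bp
  [9,23): 14 bp
  [23,37): 14 bp
  [37,53): 16 bp
  [53,65): 12 bp
  [65,75): 10 bp
  [75,96): 21 bp
  [96,105): 9 bp
  [105,109): 4 bp

[4,4,5,9,10,12,14,14,16,21]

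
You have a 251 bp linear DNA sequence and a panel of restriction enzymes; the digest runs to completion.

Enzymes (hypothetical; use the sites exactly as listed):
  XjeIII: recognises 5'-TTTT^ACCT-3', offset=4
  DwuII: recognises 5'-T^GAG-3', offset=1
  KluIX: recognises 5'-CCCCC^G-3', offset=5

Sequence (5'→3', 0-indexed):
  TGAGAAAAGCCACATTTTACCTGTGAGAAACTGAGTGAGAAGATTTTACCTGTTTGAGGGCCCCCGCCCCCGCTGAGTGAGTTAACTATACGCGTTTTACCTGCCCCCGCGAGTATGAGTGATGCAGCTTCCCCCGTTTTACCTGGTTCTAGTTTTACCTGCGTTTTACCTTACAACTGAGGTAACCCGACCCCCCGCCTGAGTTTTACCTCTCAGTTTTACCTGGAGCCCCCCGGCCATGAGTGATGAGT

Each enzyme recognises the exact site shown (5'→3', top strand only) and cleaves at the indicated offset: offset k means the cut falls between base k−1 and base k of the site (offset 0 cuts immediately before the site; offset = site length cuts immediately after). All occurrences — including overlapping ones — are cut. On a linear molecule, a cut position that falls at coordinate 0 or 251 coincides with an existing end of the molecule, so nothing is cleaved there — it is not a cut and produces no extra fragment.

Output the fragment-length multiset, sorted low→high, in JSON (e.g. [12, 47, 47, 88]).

Site scan:
  XjeIII (TTTTACCT, off=4): starts [14, 43, 94, 136, 152, 163, 203, 216] → cuts [18, 47, 98, 140, 156, 167, 207, 220]
  DwuII (TGAG, off=1): starts [0, 23, 31, 35, 54, 73, 77, 115, 177, 199, 239, 246] → cuts [1, 24, 32, 36, 55, 74, 78, 116, 178, 200, 240, 247]
  KluIX (CCCCCG, off=5): starts [60, 66, 103, 130, 191, 229] → cuts [65, 71, 108, 135, 196, 234]

All cut coordinates (distinct, sorted): [1, 18, 24, 32, 36, 47, 55, 65, 71, 74, 78, 98, 108, 116, 135, 140, 156, 167, 178, 196, 200, 207, 220, 234, 240, 247]

Fragment lengths:
  [0,1): 1 bp
  [1,18): 17 bp
  [18,24): 6 bp
  [24,32): 8 bp
  [32,36): 4 bp
  [36,47): 11 bp
  [47,55): 8 bp
  [55,65): 10 bp
  [65,71): 6 bp
  [71,74): 3 bp
  [74,78): 4 bp
  [78,98): 20 bp
  [98,108): 10 bp
  [108,116): 8 bp
  [116,135): 19 bp
  [135,140): 5 bp
  [140,156): 16 bp
  [156,167): 11 bp
  [167,178): 11 bp
  [178,196): 18 bp
  [196,200): 4 bp
  [200,207): 7 bp
  [207,220): 13 bp
  [220,234): 14 bp
  [234,240): 6 bp
  [240,247): 7 bp
  [247,251): 4 bp

[1,3,4,4,4,4,5,6,6,6,7,7,8,8,8,10,10,11,11,11,13,14,16,17,18,19,20]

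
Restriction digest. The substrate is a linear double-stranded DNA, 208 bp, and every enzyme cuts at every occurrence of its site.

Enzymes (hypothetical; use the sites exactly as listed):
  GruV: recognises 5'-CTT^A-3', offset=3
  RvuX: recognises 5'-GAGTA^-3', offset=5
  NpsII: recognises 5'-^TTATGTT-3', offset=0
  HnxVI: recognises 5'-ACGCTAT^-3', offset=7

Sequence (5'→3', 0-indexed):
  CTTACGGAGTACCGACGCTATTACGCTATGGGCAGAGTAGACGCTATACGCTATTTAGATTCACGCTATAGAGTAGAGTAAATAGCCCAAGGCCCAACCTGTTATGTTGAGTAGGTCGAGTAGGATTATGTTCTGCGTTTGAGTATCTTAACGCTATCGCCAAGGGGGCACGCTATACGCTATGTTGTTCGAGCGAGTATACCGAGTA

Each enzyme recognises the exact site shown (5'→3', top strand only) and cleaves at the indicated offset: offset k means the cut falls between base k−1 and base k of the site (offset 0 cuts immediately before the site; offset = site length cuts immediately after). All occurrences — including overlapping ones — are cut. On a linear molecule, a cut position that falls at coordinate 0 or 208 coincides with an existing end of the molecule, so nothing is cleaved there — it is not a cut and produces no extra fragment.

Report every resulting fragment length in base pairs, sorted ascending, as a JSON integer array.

[3,3,4,5,6,7,7,8,8,8,8,9,9,10,10,12,15,16,19,20,21]

Scan for sites:
  GruV (CTTA, off=3): starts [0, 146] → cuts [3, 149]
  RvuX (GAGTA, off=5): starts [6, 34, 70, 75, 108, 117, 140, 194, 203] → cuts [11, 39, 75, 80, 113, 122, 145, 199] (position 208 is a terminus of the linear molecule — no cut)
  NpsII (TTATGTT, off=0): starts [101, 125] → cuts [101, 125]
  HnxVI (ACGCTAT, off=7): starts [14, 22, 40, 47, 62, 150, 169, 176] → cuts [21, 29, 47, 54, 69, 157, 176, 183]

All cut coordinates (distinct, sorted): [3, 11, 21, 29, 39, 47, 54, 69, 75, 80, 101, 113, 122, 125, 145, 149, 157, 176, 183, 199]

Fragments:
  [0,3): 3 bp
  [3,11): 8 bp
  [11,21): 10 bp
  [21,29): 8 bp
  [29,39): 10 bp
  [39,47): 8 bp
  [47,54): 7 bp
  [54,69): 15 bp
  [69,75): 6 bp
  [75,80): 5 bp
  [80,101): 21 bp
  [101,113): 12 bp
  [113,122): 9 bp
  [122,125): 3 bp
  [125,145): 20 bp
  [145,149): 4 bp
  [149,157): 8 bp
  [157,176): 19 bp
  [176,183): 7 bp
  [183,199): 16 bp
  [199,208): 9 bp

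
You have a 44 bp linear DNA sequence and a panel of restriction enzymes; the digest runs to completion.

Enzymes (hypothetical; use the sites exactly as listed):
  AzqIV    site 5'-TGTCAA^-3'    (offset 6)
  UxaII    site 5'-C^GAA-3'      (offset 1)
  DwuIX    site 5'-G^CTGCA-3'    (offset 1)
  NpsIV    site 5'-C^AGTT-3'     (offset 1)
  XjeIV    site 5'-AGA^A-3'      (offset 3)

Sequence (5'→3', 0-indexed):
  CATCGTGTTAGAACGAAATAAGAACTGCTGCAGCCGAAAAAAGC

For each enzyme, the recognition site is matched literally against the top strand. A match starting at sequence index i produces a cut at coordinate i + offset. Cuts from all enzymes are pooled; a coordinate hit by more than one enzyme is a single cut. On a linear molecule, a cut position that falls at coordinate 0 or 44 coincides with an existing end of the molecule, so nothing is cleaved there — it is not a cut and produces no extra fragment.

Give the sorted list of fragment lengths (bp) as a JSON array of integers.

[2,4,8,9,9,12]

Scan for sites:
  AzqIV (TGTCAA, off=6): no sites
  UxaII (CGAA, off=1): starts [13, 34] → cuts [14, 35]
  DwuIX (GCTGCA, off=1): starts [26] → cuts [27]
  NpsIV (CAGTT, off=1): no sites
  XjeIV (AGAA, off=3): starts [9, 20] → cuts [12, 23]

All cut coordinates (distinct, sorted): [12, 14, 23, 27, 35]

Fragments:
  [0,12): 12 bp
  [12,14): 2 bp
  [14,23): 9 bp
  [23,27): 4 bp
  [27,35): 8 bp
  [35,44): 9 bp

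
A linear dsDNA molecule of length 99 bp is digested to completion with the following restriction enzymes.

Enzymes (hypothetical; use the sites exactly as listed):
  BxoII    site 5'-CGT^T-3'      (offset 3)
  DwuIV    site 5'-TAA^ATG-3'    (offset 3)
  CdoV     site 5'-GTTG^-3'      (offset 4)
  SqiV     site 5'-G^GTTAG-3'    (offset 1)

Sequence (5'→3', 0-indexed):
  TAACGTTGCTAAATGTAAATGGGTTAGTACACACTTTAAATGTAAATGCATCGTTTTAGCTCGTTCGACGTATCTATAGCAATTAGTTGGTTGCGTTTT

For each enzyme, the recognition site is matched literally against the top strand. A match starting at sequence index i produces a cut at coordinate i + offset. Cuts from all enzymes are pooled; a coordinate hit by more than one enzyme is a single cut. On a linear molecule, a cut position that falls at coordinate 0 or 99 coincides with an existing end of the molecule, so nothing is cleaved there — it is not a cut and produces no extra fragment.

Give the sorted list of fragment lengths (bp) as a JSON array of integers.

Scan for sites:
  BxoII CGTT/3: at [3, 51, 61, 93] ⇒ [6, 54, 64, 96]
  DwuIV TAAATG/3: at [9, 15, 36, 42] ⇒ [12, 18, 39, 45]
  CdoV GTTG/4: at [4, 85, 89] ⇒ [8, 89, 93]
  SqiV GGTTAG/1: at [21] ⇒ [22]

Pooled cuts: [6, 8, 12, 18, 22, 39, 45, 54, 64, 89, 93, 96]

Fragment lengths:
  [0,6): 6 bp
  [6,8): 2 bp
  [8,12): 4 bp
  [12,18): 6 bp
  [18,22): 4 bp
  [22,39): 17 bp
  [39,45): 6 bp
  [45,54): 9 bp
  [54,64): 10 bp
  [64,89): 25 bp
  [89,93): 4 bp
  [93,96): 3 bp
  [96,99): 3 bp

[2,3,3,4,4,4,6,6,6,9,10,17,25]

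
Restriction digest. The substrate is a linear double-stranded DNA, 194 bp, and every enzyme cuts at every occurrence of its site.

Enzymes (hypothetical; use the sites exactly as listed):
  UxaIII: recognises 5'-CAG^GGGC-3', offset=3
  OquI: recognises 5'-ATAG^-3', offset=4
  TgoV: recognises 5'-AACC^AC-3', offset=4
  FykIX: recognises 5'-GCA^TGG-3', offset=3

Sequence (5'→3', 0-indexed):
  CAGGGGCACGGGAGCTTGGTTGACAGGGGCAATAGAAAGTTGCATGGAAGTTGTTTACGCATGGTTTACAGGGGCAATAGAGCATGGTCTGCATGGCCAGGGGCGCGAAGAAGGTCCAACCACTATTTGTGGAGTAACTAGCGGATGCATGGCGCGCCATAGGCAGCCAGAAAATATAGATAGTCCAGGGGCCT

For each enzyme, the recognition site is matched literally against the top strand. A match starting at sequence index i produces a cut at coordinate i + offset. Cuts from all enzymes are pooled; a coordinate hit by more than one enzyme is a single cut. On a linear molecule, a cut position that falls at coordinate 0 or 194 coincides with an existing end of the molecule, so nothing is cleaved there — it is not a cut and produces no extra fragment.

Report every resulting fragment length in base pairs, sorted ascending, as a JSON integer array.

[3,4,4,5,6,7,9,9,9,9,10,13,17,17,21,23,28]

Scan for sites:
  UxaIII CAGGGGC/3: at [0, 23, 68, 97, 185] ⇒ [3, 26, 71, 100, 188]
  OquI ATAG/4: at [31, 76, 158, 175, 179] ⇒ [35, 80, 162, 179, 183]
  TgoV AACCAC/4: at [117] ⇒ [121]
  FykIX GCATGG/3: at [41, 58, 81, 90, 146] ⇒ [44, 61, 84, 93, 149]

Pooled cuts: [3, 26, 35, 44, 61, 71, 80, 84, 93, 100, 121, 149, 162, 179, 183, 188]

Fragments:
  [0,3): 3 bp
  [3,26): 23 bp
  [26,35): 9 bp
  [35,44): 9 bp
  [44,61): 17 bp
  [61,71): 10 bp
  [71,80): 9 bp
  [80,84): 4 bp
  [84,93): 9 bp
  [93,100): 7 bp
  [100,121): 21 bp
  [121,149): 28 bp
  [149,162): 13 bp
  [162,179): 17 bp
  [179,183): 4 bp
  [183,188): 5 bp
  [188,194): 6 bp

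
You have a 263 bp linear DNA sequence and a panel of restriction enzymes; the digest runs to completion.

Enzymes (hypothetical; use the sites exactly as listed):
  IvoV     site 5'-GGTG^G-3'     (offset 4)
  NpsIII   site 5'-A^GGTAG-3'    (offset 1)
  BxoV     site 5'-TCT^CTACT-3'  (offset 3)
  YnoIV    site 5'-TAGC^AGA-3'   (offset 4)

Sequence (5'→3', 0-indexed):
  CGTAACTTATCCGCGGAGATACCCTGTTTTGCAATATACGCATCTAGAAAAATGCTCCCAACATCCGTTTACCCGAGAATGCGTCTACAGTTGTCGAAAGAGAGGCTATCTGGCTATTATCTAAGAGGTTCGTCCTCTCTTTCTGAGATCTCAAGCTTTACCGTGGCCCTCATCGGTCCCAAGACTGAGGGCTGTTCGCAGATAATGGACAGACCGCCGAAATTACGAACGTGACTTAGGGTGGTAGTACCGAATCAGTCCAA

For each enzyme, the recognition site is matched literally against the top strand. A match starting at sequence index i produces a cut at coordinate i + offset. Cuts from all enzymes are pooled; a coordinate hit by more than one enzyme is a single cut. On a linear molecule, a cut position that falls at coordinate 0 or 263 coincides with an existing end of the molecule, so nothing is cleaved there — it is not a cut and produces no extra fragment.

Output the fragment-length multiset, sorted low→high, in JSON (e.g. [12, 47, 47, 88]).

[20,243]

Site scan:
  IvoV (GGTGG, off=4): starts [239] → cuts [243]
  NpsIII (AGGTAG, off=1): no sites
  BxoV (TCTCTACT, off=3): no sites
  YnoIV (TAGCAGA, off=4): no sites

Pooled cuts: [243]

Fragment lengths:
  [0,243): 243 bp
  [243,263): 20 bp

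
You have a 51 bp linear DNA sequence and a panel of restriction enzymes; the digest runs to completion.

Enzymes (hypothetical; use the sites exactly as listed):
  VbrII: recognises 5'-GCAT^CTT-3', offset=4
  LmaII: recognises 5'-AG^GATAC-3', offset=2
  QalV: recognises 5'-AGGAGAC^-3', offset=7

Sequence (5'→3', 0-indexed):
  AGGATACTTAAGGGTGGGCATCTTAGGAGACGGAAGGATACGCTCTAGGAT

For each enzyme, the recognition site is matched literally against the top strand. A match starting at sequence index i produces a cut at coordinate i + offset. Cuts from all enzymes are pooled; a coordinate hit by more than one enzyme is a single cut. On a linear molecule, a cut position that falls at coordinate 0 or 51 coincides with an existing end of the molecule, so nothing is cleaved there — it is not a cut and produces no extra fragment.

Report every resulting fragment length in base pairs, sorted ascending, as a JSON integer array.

[2,5,10,15,19]

Scan for sites:
  VbrII GCATCTT/4: at [17] ⇒ [21]
  LmaII AGGATAC/2: at [0, 34] ⇒ [2, 36]
  QalV AGGAGAC/7: at [24] ⇒ [31]

Pooled cuts: [2, 21, 31, 36]

Fragments:
  [0,2): 2 bp
  [2,21): 19 bp
  [21,31): 10 bp
  [31,36): 5 bp
  [36,51): 15 bp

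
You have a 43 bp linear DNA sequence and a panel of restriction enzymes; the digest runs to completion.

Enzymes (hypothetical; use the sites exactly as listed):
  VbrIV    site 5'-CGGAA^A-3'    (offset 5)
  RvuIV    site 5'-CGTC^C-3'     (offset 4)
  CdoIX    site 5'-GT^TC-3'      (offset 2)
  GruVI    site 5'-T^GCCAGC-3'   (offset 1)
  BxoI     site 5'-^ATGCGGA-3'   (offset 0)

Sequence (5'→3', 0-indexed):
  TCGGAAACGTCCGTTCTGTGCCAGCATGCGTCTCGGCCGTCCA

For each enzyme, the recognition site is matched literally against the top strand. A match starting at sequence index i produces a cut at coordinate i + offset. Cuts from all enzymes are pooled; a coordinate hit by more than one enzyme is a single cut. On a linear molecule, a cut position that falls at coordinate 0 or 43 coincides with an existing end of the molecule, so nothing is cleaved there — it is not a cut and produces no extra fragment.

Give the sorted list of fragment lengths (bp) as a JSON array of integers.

Per-enzyme occurrences:
  VbrIV CGGAAA/5: at [1] ⇒ [6]
  RvuIV CGTCC/4: at [7, 37] ⇒ [11, 41]
  CdoIX GTTC/2: at [12] ⇒ [14]
  GruVI TGCCAGC/1: at [18] ⇒ [19]
  BxoI (ATGCGGA, off=0): no sites

All cut coordinates (distinct, sorted): [6, 11, 14, 19, 41]

Fragment lengths:
  [0,6): 6 bp
  [6,11): 5 bp
  [11,14): 3 bp
  [14,19): 5 bp
  [19,41): 22 bp
  [41,43): 2 bp

[2,3,5,5,6,22]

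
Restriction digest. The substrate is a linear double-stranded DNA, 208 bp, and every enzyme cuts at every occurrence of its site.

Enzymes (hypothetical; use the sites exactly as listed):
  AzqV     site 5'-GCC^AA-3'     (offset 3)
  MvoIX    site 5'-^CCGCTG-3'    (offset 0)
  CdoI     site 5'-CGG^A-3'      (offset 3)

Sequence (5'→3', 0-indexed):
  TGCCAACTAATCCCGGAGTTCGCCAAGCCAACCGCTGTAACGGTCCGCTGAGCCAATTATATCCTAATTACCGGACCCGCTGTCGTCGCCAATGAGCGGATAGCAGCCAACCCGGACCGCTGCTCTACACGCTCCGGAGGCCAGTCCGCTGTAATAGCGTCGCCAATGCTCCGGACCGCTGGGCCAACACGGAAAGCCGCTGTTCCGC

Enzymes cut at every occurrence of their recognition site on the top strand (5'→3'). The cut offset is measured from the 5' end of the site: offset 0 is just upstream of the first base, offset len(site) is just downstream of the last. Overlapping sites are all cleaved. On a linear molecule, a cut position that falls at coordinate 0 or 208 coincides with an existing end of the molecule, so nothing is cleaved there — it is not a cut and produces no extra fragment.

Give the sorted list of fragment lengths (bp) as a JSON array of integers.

Scan for sites:
  AzqV (GCCAA, off=3): starts [1, 21, 26, 51, 87, 105, 161, 182] → cuts [4, 24, 29, 54, 90, 108, 164, 185]
  MvoIX (CCGCTG, off=0): starts [31, 44, 76, 116, 145, 175, 196] → cuts [31, 44, 76, 116, 145, 175, 196]
  CdoI (CGGA, off=3): starts [13, 71, 96, 112, 134, 171, 189] → cuts [16, 74, 99, 115, 137, 174, 192]

All cut coordinates (distinct, sorted): [4, 16, 24, 29, 31, 44, 54, 74, 76, 90, 99, 108, 115, 116, 137, 145, 164, 174, 175, 185, 192, 196]

Fragments:
  [0,4): 4 bp
  [4,16): 12 bp
  [16,24): 8 bp
  [24,29): 5 bp
  [29,31): 2 bp
  [31,44): 13 bp
  [44,54): 10 bp
  [54,74): 20 bp
  [74,76): 2 bp
  [76,90): 14 bp
  [90,99): 9 bp
  [99,108): 9 bp
  [108,115): 7 bp
  [115,116): 1 bp
  [116,137): 21 bp
  [137,145): 8 bp
  [145,164): 19 bp
  [164,174): 10 bp
  [174,175): 1 bp
  [175,185): 10 bp
  [185,192): 7 bp
  [192,196): 4 bp
  [196,208): 12 bp

[1,1,2,2,4,4,5,7,7,8,8,9,9,10,10,10,12,12,13,14,19,20,21]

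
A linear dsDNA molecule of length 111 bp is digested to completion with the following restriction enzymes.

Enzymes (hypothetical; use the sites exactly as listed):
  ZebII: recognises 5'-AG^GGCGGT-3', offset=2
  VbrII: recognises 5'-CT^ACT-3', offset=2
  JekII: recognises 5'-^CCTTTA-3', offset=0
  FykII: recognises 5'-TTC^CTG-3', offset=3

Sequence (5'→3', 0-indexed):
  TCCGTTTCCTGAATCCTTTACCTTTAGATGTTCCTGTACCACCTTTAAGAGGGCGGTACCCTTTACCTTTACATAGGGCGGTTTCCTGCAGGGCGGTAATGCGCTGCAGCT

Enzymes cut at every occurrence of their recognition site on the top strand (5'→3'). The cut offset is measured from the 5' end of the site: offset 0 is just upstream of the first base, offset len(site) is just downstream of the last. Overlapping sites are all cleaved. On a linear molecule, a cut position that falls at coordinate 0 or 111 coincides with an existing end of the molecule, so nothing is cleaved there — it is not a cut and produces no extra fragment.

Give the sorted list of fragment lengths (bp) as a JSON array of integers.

[6,6,6,6,8,8,8,9,10,11,13,20]

Scan for sites:
  ZebII AGGGCGGT/2: at [49, 74, 89] ⇒ [51, 76, 91]
  VbrII (CTACT, off=2): no sites
  JekII CCTTTA/0: at [14, 20, 41, 59, 65] ⇒ [14, 20, 41, 59, 65]
  FykII TTCCTG/3: at [5, 30, 82] ⇒ [8, 33, 85]

All cut coordinates (distinct, sorted): [8, 14, 20, 33, 41, 51, 59, 65, 76, 85, 91]

Fragment lengths:
  [0,8): 8 bp
  [8,14): 6 bp
  [14,20): 6 bp
  [20,33): 13 bp
  [33,41): 8 bp
  [41,51): 10 bp
  [51,59): 8 bp
  [59,65): 6 bp
  [65,76): 11 bp
  [76,85): 9 bp
  [85,91): 6 bp
  [91,111): 20 bp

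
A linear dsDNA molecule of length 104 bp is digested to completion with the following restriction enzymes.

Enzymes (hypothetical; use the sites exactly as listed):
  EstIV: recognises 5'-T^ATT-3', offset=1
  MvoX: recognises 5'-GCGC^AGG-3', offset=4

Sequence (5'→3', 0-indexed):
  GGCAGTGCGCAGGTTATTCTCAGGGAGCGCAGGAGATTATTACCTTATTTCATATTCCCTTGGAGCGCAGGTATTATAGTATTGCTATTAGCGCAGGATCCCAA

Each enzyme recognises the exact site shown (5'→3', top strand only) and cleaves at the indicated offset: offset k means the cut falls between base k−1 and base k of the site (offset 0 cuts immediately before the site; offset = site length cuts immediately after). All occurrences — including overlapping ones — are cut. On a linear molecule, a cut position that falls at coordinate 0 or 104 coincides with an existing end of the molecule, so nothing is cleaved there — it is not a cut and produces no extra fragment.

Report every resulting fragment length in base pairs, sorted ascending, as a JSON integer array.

Per-enzyme occurrences:
  EstIV TATT/1: at [14, 37, 45, 52, 71, 79, 85] ⇒ [15, 38, 46, 53, 72, 80, 86]
  MvoX GCGCAGG/4: at [6, 26, 64, 90] ⇒ [10, 30, 68, 94]

Pooled cuts: [10, 15, 30, 38, 46, 53, 68, 72, 80, 86, 94]

Fragments:
  [0,10): 10 bp
  [10,15): 5 bp
  [15,30): 15 bp
  [30,38): 8 bp
  [38,46): 8 bp
  [46,53): 7 bp
  [53,68): 15 bp
  [68,72): 4 bp
  [72,80): 8 bp
  [80,86): 6 bp
  [86,94): 8 bp
  [94,104): 10 bp

[4,5,6,7,8,8,8,8,10,10,15,15]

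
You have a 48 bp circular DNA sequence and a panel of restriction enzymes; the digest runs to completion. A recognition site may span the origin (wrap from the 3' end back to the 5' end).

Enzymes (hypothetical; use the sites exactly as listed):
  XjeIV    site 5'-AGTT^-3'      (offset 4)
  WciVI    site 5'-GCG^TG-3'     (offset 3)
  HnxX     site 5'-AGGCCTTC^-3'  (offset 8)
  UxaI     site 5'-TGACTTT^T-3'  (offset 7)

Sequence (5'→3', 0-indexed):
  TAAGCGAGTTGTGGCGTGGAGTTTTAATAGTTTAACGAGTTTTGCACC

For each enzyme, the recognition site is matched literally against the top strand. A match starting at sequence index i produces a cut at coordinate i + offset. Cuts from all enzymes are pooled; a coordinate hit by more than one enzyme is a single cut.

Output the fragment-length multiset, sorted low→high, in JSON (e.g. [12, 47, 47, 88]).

Per-enzyme occurrences:
  XjeIV AGTT/4: at [6, 19, 28, 37] ⇒ [10, 23, 32, 41]
  WciVI GCGTG/3: at [13] ⇒ [16]
  HnxX (AGGCCTTC, off=8): no sites
  UxaI (TGACTTTT, off=7): no sites

All cut coordinates (distinct, sorted): [10, 16, 23, 32, 41]

Fragment lengths:
  10→16: 6 bp
  16→23: 7 bp
  23→32: 9 bp
  32→41: 9 bp
  41→10 (wrap): 48-41+10 = 17 bp

[6,7,9,9,17]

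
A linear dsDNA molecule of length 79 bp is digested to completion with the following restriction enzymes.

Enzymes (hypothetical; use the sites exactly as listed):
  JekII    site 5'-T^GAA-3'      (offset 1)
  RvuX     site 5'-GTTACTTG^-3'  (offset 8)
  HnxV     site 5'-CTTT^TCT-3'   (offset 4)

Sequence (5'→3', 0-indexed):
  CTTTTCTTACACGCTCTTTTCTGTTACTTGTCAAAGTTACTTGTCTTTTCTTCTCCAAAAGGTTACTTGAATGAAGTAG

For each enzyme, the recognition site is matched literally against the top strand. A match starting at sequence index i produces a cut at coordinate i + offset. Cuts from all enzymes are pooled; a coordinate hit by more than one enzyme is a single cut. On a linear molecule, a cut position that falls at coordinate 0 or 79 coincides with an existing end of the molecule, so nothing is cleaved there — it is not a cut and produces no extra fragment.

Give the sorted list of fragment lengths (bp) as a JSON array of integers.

[1,3,4,5,7,11,13,15,20]

Scan for sites:
  JekII TGAA/1: at [67, 71] ⇒ [68, 72]
  RvuX GTTACTTG/8: at [22, 35, 61] ⇒ [30, 43, 69]
  HnxV CTTTTCT/4: at [0, 15, 44] ⇒ [4, 19, 48]

All cut coordinates (distinct, sorted): [4, 19, 30, 43, 48, 68, 69, 72]

Fragments:
  [0,4): 4 bp
  [4,19): 15 bp
  [19,30): 11 bp
  [30,43): 13 bp
  [43,48): 5 bp
  [48,68): 20 bp
  [68,69): 1 bp
  [69,72): 3 bp
  [72,79): 7 bp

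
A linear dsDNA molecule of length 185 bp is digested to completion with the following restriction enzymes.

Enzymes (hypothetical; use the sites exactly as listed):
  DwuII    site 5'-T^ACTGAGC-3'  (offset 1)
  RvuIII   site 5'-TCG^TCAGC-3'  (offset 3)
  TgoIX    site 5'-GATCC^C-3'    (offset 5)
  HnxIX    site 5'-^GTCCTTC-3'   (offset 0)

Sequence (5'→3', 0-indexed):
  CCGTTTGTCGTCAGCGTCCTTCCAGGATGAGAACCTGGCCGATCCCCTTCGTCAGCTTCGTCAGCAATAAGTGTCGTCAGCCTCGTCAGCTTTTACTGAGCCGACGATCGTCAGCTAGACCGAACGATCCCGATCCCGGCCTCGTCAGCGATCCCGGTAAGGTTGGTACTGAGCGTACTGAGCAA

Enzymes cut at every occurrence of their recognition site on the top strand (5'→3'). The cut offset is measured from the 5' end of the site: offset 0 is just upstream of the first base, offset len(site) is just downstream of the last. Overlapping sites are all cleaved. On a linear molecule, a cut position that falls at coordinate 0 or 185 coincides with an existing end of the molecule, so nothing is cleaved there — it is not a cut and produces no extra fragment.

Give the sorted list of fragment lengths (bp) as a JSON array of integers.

Site scan:
  DwuII (TACTGAGC, off=1): starts [93, 166, 175] → cuts [94, 167, 176]
  RvuIII (TCGTCAGC, off=3): starts [7, 48, 57, 73, 82, 107, 141] → cuts [10, 51, 60, 76, 85, 110, 144]
  TgoIX (GATCCC, off=5): starts [40, 125, 131, 149] → cuts [45, 130, 136, 154]
  HnxIX (GTCCTTC, off=0): starts [15] → cuts [15]

All cut coordinates (distinct, sorted): [10, 15, 45, 51, 60, 76, 85, 94, 110, 130, 136, 144, 154, 167, 176]

Fragment lengths:
  [0,10): 10 bp
  [10,15): 5 bp
  [15,45): 30 bp
  [45,51): 6 bp
  [51,60): 9 bp
  [60,76): 16 bp
  [76,85): 9 bp
  [85,94): 9 bp
  [94,110): 16 bp
  [110,130): 20 bp
  [130,136): 6 bp
  [136,144): 8 bp
  [144,154): 10 bp
  [154,167): 13 bp
  [167,176): 9 bp
  [176,185): 9 bp

[5,6,6,8,9,9,9,9,9,10,10,13,16,16,20,30]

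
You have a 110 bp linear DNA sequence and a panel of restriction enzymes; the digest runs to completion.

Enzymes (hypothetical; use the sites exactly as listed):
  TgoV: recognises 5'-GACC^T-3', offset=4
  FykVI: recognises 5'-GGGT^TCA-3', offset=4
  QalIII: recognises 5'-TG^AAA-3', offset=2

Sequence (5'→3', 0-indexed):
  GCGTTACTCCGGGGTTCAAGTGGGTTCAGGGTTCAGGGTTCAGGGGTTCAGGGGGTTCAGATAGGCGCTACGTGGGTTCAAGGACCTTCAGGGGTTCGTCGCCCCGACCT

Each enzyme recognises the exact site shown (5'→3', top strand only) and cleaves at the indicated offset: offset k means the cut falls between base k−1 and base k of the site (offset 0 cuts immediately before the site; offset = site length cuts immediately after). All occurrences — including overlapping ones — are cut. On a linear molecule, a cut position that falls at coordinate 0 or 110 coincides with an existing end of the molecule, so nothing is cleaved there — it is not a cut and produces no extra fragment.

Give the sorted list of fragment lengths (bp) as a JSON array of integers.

[1,7,7,8,9,9,10,15,21,23]

Site scan:
  TgoV GACCT/4: at [82, 105] ⇒ [86, 109]
  FykVI GGGTTCA/4: at [11, 21, 28, 35, 43, 52, 73] ⇒ [15, 25, 32, 39, 47, 56, 77]
  QalIII (TGAAA, off=2): no sites

Pooled cuts: [15, 25, 32, 39, 47, 56, 77, 86, 109]

Fragment lengths:
  [0,15): 15 bp
  [15,25): 10 bp
  [25,32): 7 bp
  [32,39): 7 bp
  [39,47): 8 bp
  [47,56): 9 bp
  [56,77): 21 bp
  [77,86): 9 bp
  [86,109): 23 bp
  [109,110): 1 bp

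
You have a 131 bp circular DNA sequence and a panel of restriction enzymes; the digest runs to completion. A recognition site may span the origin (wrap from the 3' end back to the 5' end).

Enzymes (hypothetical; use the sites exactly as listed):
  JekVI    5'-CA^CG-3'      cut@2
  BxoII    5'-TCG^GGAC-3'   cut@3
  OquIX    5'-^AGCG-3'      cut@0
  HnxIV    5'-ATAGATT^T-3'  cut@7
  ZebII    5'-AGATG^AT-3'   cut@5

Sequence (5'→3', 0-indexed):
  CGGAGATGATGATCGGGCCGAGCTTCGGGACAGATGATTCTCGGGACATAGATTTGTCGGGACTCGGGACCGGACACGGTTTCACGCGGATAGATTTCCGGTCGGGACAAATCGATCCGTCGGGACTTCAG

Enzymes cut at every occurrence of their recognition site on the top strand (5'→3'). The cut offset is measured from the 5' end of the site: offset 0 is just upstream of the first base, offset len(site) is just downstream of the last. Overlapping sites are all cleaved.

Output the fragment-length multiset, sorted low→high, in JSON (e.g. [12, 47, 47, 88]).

[5,7,7,7,8,8,9,10,10,11,12,18,19]

Scan for sites:
  JekVI CACG/2: at [74, 82] ⇒ [76, 84]
  BxoII TCGGGAC/3: at [24, 40, 56, 63, 101, 119] ⇒ [27, 43, 59, 66, 104, 122]
  OquIX AGCG/0: at [129] ⇒ [129]
  HnxIV ATAGATTT/7: at [47, 89] ⇒ [54, 96]
  ZebII AGATGAT/5: at [3, 31] ⇒ [8, 36]

All cut coordinates (distinct, sorted): [8, 27, 36, 43, 54, 59, 66, 76, 84, 96, 104, 122, 129]

Fragments:
  8→27: 19 bp
  27→36: 9 bp
  36→43: 7 bp
  43→54: 11 bp
  54→59: 5 bp
  59→66: 7 bp
  66→76: 10 bp
  76→84: 8 bp
  84→96: 12 bp
  96→104: 8 bp
  104→122: 18 bp
  122→129: 7 bp
  129→8 (wrap): 131-129+8 = 10 bp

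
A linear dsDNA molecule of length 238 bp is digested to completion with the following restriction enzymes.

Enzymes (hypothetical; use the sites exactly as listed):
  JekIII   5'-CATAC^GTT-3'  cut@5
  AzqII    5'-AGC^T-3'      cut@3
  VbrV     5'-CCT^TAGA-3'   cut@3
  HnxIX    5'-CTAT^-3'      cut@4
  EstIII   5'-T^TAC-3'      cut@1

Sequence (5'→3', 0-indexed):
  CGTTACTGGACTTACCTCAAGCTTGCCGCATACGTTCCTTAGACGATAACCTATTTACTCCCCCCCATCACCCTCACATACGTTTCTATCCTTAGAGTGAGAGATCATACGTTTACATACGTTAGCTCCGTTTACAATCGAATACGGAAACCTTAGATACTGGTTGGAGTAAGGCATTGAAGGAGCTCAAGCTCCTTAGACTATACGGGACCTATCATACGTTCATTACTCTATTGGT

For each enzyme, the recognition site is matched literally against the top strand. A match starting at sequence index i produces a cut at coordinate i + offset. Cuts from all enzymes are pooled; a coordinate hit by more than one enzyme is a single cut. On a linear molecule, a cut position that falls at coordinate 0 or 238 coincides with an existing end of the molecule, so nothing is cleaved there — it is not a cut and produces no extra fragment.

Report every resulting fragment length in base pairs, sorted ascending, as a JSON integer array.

Scan for sites:
  JekIII (CATACGTT, off=5): starts [28, 76, 105, 115, 215] → cuts [33, 81, 110, 120, 220]
  AzqII (AGCT, off=3): starts [19, 123, 183, 189] → cuts [22, 126, 186, 192]
  VbrV (CCTTAGA, off=3): starts [36, 89, 150, 193] → cuts [39, 92, 153, 196]
  HnxIX (CTAT, off=4): starts [50, 85, 200, 211, 230] → cuts [54, 89, 204, 215, 234]
  EstIII (TTAC, off=1): starts [2, 11, 54, 112, 131, 225] → cuts [3, 12, 55, 113, 132, 226]

Pooled cuts: [3, 12, 22, 33, 39, 54, 55, 81, 89, 92, 110, 113, 120, 126, 132, 153, 186, 192, 196, 204, 215, 220, 226, 234]

Fragment lengths:
  [0,3): 3 bp
  [3,12): 9 bp
  [12,22): 10 bp
  [22,33): 11 bp
  [33,39): 6 bp
  [39,54): 15 bp
  [54,55): 1 bp
  [55,81): 26 bp
  [81,89): 8 bp
  [89,92): 3 bp
  [92,110): 18 bp
  [110,113): 3 bp
  [113,120): 7 bp
  [120,126): 6 bp
  [126,132): 6 bp
  [132,153): 21 bp
  [153,186): 33 bp
  [186,192): 6 bp
  [192,196): 4 bp
  [196,204): 8 bp
  [204,215): 11 bp
  [215,220): 5 bp
  [220,226): 6 bp
  [226,234): 8 bp
  [234,238): 4 bp

[1,3,3,3,4,4,5,6,6,6,6,6,7,8,8,8,9,10,11,11,15,18,21,26,33]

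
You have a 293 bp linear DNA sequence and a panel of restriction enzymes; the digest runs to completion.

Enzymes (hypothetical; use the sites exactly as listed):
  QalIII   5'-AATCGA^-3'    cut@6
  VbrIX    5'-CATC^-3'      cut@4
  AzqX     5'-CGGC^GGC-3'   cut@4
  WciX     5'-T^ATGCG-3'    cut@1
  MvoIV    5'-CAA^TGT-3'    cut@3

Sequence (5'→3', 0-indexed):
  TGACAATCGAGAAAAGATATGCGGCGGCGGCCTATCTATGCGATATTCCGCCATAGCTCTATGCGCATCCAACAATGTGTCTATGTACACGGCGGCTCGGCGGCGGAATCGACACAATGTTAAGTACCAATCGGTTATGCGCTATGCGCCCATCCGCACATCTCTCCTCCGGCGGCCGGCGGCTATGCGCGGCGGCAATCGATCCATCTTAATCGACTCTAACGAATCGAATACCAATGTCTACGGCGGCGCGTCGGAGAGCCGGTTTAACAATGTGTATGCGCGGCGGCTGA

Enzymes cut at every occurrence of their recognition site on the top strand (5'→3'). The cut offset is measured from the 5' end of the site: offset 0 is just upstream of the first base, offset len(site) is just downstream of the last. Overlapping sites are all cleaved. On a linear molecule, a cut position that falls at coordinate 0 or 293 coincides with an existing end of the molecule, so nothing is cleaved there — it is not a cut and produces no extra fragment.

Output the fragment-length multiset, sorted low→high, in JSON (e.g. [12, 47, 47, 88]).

[3,4,5,5,6,6,6,7,7,7,7,8,8,8,8,9,9,9,9,9,10,10,11,11,11,14,18,19,23,26]

Site scan:
  QalIII (AATCGA, off=6): starts [4, 106, 196, 210, 224] → cuts [10, 112, 202, 216, 230]
  VbrIX (CATC, off=4): starts [65, 150, 158, 204] → cuts [69, 154, 162, 208]
  AzqX (CGGCGGC, off=4): starts [21, 24, 89, 97, 169, 176, 189, 243, 283] → cuts [25, 28, 93, 101, 173, 180, 193, 247, 287]
  WciX (TATGCG, off=1): starts [17, 36, 59, 135, 142, 183, 277] → cuts [18, 37, 60, 136, 143, 184, 278]
  MvoIV (CAATGT, off=3): starts [72, 114, 234, 270] → cuts [75, 117, 237, 273]

Pooled cuts: [10, 18, 25, 28, 37, 60, 69, 75, 93, 101, 112, 117, 136, 143, 154, 162, 173, 180, 184, 193, 202, 208, 216, 230, 237, 247, 273, 278, 287]

Fragments:
  [0,10): 10 bp
  [10,18): 8 bp
  [18,25): 7 bp
  [25,28): 3 bp
  [28,37): 9 bp
  [37,60): 23 bp
  [60,69): 9 bp
  [69,75): 6 bp
  [75,93): 18 bp
  [93,101): 8 bp
  [101,112): 11 bp
  [112,117): 5 bp
  [117,136): 19 bp
  [136,143): 7 bp
  [143,154): 11 bp
  [154,162): 8 bp
  [162,173): 11 bp
  [173,180): 7 bp
  [180,184): 4 bp
  [184,193): 9 bp
  [193,202): 9 bp
  [202,208): 6 bp
  [208,216): 8 bp
  [216,230): 14 bp
  [230,237): 7 bp
  [237,247): 10 bp
  [247,273): 26 bp
  [273,278): 5 bp
  [278,287): 9 bp
  [287,293): 6 bp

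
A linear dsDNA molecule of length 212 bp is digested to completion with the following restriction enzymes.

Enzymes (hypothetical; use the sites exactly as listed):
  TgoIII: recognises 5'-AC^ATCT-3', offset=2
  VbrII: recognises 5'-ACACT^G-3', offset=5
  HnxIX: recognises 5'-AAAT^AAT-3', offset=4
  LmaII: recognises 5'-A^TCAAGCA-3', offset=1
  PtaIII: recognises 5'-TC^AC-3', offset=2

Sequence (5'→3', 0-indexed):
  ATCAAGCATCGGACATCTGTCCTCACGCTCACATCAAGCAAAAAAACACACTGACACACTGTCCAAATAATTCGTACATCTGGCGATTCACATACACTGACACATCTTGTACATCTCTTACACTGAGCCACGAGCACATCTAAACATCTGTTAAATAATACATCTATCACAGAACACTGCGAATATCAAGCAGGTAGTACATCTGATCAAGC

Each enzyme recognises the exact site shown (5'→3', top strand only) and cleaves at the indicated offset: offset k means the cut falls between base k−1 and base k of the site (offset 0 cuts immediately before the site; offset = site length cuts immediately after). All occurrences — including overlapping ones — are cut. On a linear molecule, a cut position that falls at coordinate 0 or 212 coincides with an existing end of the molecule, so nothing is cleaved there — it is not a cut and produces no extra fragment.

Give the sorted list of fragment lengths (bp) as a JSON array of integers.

[1,3,5,5,6,7,7,8,8,8,9,9,9,10,10,11,12,12,12,13,13,15,19]

Per-enzyme occurrences:
  TgoIII (ACATCT, off=2): starts [12, 75, 101, 110, 135, 143, 159, 198] → cuts [14, 77, 103, 112, 137, 145, 161, 200]
  VbrII (ACACTG, off=5): starts [47, 55, 93, 119, 173] → cuts [52, 60, 98, 124, 178]
  HnxIX (AAATAAT, off=4): starts [64, 152] → cuts [68, 156]
  LmaII (ATCAAGCA, off=1): starts [0, 32, 184] → cuts [1, 33, 185]
  PtaIII (TCAC, off=2): starts [22, 28, 87, 166] → cuts [24, 30, 89, 168]

Pooled cuts: [1, 14, 24, 30, 33, 52, 60, 68, 77, 89, 98, 103, 112, 124, 137, 145, 156, 161, 168, 178, 185, 200]

Fragments:
  [0,1): 1 bp
  [1,14): 13 bp
  [14,24): 10 bp
  [24,30): 6 bp
  [30,33): 3 bp
  [33,52): 19 bp
  [52,60): 8 bp
  [60,68): 8 bp
  [68,77): 9 bp
  [77,89): 12 bp
  [89,98): 9 bp
  [98,103): 5 bp
  [103,112): 9 bp
  [112,124): 12 bp
  [124,137): 13 bp
  [137,145): 8 bp
  [145,156): 11 bp
  [156,161): 5 bp
  [161,168): 7 bp
  [168,178): 10 bp
  [178,185): 7 bp
  [185,200): 15 bp
  [200,212): 12 bp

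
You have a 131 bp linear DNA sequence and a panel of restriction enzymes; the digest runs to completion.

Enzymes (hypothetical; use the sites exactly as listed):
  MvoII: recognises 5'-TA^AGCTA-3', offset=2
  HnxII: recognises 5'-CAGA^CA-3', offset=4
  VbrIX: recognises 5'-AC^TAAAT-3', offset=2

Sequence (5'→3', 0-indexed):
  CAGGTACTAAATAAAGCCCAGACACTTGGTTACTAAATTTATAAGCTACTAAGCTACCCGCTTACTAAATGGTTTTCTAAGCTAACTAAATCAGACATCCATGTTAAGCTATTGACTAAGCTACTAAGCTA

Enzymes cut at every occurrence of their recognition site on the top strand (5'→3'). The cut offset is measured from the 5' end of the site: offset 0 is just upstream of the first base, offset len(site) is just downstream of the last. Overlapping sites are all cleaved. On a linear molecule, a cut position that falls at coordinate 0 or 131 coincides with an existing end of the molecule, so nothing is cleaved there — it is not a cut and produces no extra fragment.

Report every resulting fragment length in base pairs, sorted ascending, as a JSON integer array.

[5,7,7,8,8,9,10,11,11,12,14,14,15]

Scan for sites:
  MvoII TAAGCTA/2: at [41, 49, 77, 104, 116, 124] ⇒ [43, 51, 79, 106, 118, 126]
  HnxII CAGACA/4: at [18, 91] ⇒ [22, 95]
  VbrIX ACTAAAT/2: at [5, 31, 63, 84] ⇒ [7, 33, 65, 86]

Pooled cuts: [7, 22, 33, 43, 51, 65, 79, 86, 95, 106, 118, 126]

Fragments:
  [0,7): 7 bp
  [7,22): 15 bp
  [22,33): 11 bp
  [33,43): 10 bp
  [43,51): 8 bp
  [51,65): 14 bp
  [65,79): 14 bp
  [79,86): 7 bp
  [86,95): 9 bp
  [95,106): 11 bp
  [106,118): 12 bp
  [118,126): 8 bp
  [126,131): 5 bp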